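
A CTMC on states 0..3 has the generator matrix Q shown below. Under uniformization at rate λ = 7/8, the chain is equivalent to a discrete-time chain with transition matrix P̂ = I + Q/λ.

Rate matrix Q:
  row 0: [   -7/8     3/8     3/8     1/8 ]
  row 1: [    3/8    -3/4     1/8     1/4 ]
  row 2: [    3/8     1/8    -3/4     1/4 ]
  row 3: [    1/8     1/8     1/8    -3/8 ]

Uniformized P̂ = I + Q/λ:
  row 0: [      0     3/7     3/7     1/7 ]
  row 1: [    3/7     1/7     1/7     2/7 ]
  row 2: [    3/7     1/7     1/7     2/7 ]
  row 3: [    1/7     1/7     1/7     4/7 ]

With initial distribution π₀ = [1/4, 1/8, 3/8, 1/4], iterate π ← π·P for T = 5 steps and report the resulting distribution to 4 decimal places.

t=0: π = [0.2500, 0.1250, 0.3750, 0.2500]
t=1: π = [0.2500, 0.2143, 0.2143, 0.3214]
t=2: π = [0.2296, 0.2143, 0.2143, 0.3418]
t=3: π = [0.2325, 0.2085, 0.2085, 0.3506]
t=4: π = [0.2288, 0.2093, 0.2093, 0.3527]
t=5: π = [0.2298, 0.2082, 0.2082, 0.3538]

π = [0.2298, 0.2082, 0.2082, 0.3538]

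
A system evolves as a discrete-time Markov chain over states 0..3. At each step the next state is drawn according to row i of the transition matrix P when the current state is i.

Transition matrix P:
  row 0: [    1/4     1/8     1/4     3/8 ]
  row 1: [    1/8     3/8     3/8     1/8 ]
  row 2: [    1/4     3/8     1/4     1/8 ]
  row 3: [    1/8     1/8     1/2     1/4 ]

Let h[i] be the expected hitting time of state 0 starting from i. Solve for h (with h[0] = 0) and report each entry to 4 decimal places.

First-step conditioning: h[0] = 0; for i ≠ 0, h[i] = 1 + Σ_k P[i][k]·h[k].
  h[1] = 1 + 3/8·h[1] + 3/8·h[2] + 1/8·h[3]
  h[2] = 1 + 3/8·h[1] + 1/4·h[2] + 1/8·h[3]
  h[3] = 1 + 1/8·h[1] + 1/2·h[2] + 1/4·h[3]
Solving the 3×3 linear system over states ≠ 0 gives exactly h = [0, 504/85, 448/85, 496/85] (h[0] = 0 is the target).

h = [0.0000, 5.9294, 5.2706, 5.8353]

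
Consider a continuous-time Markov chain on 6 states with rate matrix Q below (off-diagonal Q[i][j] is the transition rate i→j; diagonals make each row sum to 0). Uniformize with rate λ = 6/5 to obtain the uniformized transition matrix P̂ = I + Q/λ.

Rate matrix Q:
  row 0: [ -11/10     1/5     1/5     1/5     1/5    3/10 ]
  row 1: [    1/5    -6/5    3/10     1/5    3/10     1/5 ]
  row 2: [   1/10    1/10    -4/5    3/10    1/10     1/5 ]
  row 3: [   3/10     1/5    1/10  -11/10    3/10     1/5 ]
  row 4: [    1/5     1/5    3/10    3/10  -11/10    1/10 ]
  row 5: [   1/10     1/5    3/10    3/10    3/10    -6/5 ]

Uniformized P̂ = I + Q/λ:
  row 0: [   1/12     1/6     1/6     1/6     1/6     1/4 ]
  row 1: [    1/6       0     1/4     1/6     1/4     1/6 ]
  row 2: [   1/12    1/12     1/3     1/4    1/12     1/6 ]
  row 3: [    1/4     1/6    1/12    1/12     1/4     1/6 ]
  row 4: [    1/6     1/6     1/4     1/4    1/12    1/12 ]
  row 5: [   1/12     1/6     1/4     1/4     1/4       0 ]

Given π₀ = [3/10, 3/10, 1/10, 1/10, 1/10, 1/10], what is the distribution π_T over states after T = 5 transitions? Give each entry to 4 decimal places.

π = [0.1408, 0.1268, 0.2244, 0.1952, 0.1722, 0.1406]

t=0: π = [0.3000, 0.3000, 0.1000, 0.1000, 0.1000, 0.1000]
t=1: π = [0.1333, 0.1083, 0.2167, 0.1833, 0.1917, 0.1667]
t=2: π = [0.1389, 0.1306, 0.2264, 0.1993, 0.1708, 0.1340]
t=3: π = [0.1417, 0.1260, 0.2241, 0.1943, 0.1722, 0.1417]
t=4: π = [0.1406, 0.1270, 0.2245, 0.1953, 0.1721, 0.1405]
t=5: π = [0.1408, 0.1268, 0.2244, 0.1952, 0.1722, 0.1406]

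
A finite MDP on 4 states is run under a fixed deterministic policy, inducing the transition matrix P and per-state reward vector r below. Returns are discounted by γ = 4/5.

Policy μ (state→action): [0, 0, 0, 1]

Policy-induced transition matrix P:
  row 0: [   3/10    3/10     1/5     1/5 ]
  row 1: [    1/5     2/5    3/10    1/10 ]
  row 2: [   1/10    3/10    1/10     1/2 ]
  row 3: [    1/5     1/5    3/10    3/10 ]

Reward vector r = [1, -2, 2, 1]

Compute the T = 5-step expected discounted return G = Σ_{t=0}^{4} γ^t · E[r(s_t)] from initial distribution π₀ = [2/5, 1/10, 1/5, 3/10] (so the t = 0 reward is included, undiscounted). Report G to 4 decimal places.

t=0: π = [0.4000, 0.1000, 0.2000, 0.3000], E[r] = 0.9000, γ^t·E[r] = 0.900000, running G = 0.900000
t=1: π = [0.2200, 0.2800, 0.2200, 0.2800], E[r] = 0.3800, γ^t·E[r] = 0.304000, running G = 1.204000
t=2: π = [0.2000, 0.3000, 0.2340, 0.2660], E[r] = 0.3340, γ^t·E[r] = 0.213760, running G = 1.417760
t=3: π = [0.1966, 0.3034, 0.2332, 0.2668], E[r] = 0.3230, γ^t·E[r] = 0.165376, running G = 1.583136
t=4: π = [0.1963, 0.3037, 0.2337, 0.2663], E[r] = 0.3227, γ^t·E[r] = 0.132186, running G = 1.715322

G = 1.7153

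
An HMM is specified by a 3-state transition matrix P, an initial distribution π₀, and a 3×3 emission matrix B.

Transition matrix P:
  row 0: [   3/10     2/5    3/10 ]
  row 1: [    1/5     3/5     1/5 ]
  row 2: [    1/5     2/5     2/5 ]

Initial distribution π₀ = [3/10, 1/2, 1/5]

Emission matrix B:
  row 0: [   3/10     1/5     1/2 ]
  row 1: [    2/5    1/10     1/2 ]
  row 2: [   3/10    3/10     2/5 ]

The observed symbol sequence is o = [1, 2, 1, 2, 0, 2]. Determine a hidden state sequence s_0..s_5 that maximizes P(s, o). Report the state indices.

t=0: δ = [6.000e-02, 5.000e-02, 6.000e-02]  (obs o_0=1)
t=1: δ = [9.000e-03, 1.500e-02, 9.600e-03]  ψ = [0, 1, 2]  (obs o_1=2)
t=2: δ = [6.000e-04, 9.000e-04, 1.152e-03]  ψ = [1, 1, 2]  (obs o_2=1)
t=3: δ = [1.152e-04, 2.700e-04, 1.843e-04]  ψ = [2, 1, 2]  (obs o_3=2)
t=4: δ = [1.620e-05, 6.480e-05, 2.212e-05]  ψ = [1, 1, 2]  (obs o_4=0)
t=5: δ = [6.480e-06, 1.944e-05, 5.184e-06]  ψ = [1, 1, 1]  (obs o_5=2)
backtrack: best end state = 1; path = [1, 1, 1, 1, 1, 1]

path = [1, 1, 1, 1, 1, 1]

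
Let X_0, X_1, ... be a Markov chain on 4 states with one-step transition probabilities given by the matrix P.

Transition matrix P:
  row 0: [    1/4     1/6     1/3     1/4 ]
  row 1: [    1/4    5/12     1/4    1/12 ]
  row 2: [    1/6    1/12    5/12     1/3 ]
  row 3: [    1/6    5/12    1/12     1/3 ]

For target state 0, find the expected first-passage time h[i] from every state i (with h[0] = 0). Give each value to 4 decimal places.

First-step conditioning: h[0] = 0; for i ≠ 0, h[i] = 1 + Σ_k P[i][k]·h[k].
  h[1] = 1 + 5/12·h[1] + 1/4·h[2] + 1/12·h[3]
  h[2] = 1 + 1/12·h[1] + 5/12·h[2] + 1/3·h[3]
  h[3] = 1 + 5/12·h[1] + 1/12·h[2] + 1/3·h[3]
Solving the 3×3 linear system over states ≠ 0 gives exactly h = [0, 288/61, 324/61, 312/61] (h[0] = 0 is the target).

h = [0.0000, 4.7213, 5.3115, 5.1148]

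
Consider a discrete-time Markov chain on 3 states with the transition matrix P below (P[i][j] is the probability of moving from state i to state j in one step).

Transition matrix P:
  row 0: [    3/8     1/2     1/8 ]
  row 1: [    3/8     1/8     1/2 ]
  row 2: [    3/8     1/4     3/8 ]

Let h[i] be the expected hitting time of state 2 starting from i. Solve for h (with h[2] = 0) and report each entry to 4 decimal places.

First-step conditioning: h[2] = 0; for i ≠ 2, h[i] = 1 + Σ_k P[i][k]·h[k].
  h[0] = 1 + 3/8·h[0] + 1/2·h[1]
  h[1] = 1 + 3/8·h[0] + 1/8·h[1]
Solving the 2×2 linear system over states ≠ 2 gives exactly h = [88/23, 64/23, 0] (h[2] = 0 is the target).

h = [3.8261, 2.7826, 0.0000]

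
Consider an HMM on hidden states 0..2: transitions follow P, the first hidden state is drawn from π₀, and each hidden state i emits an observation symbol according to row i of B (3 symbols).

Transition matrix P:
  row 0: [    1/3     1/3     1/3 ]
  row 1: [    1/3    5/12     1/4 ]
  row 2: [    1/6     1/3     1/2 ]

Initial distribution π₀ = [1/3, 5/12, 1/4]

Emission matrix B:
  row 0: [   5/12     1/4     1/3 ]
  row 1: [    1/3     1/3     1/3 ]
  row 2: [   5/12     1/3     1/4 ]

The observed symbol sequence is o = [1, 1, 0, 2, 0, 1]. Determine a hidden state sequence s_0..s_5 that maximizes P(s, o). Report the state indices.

t=0: δ = [8.333e-02, 1.389e-01, 8.333e-02]  (obs o_0=1)
t=1: δ = [1.157e-02, 1.929e-02, 1.389e-02]  ψ = [1, 1, 2]  (obs o_1=1)
t=2: δ = [2.679e-03, 2.679e-03, 2.894e-03]  ψ = [1, 1, 2]  (obs o_2=0)
t=3: δ = [2.977e-04, 3.721e-04, 3.617e-04]  ψ = [0, 1, 2]  (obs o_3=2)
t=4: δ = [5.168e-05, 5.168e-05, 7.535e-05]  ψ = [1, 1, 2]  (obs o_4=0)
t=5: δ = [4.307e-06, 8.372e-06, 1.256e-05]  ψ = [0, 2, 2]  (obs o_5=1)
backtrack: best end state = 2; path = [2, 2, 2, 2, 2, 2]

path = [2, 2, 2, 2, 2, 2]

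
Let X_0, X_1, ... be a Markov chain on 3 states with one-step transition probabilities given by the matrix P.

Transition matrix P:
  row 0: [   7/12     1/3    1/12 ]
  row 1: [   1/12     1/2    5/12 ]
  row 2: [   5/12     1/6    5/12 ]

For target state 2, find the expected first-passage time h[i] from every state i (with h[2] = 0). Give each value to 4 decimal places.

First-step conditioning: h[2] = 0; for i ≠ 2, h[i] = 1 + Σ_k P[i][k]·h[k].
  h[0] = 1 + 7/12·h[0] + 1/3·h[1]
  h[1] = 1 + 1/12·h[0] + 1/2·h[1]
Solving the 2×2 linear system over states ≠ 2 gives exactly h = [60/13, 36/13, 0] (h[2] = 0 is the target).

h = [4.6154, 2.7692, 0.0000]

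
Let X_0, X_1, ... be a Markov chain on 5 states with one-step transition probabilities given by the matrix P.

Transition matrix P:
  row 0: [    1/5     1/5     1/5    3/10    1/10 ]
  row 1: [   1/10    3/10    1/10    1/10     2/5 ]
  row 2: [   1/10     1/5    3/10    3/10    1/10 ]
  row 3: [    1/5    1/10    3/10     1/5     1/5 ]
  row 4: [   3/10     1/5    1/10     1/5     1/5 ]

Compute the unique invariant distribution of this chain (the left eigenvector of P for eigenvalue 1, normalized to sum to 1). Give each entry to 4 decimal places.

Balance equations π_j = Σ_i π_i·P[i][j]:
  π_0 = 1/5·π_0 + 1/10·π_1 + 1/10·π_2 + 1/5·π_3 + 3/10·π_4
  π_1 = 1/5·π_0 + 3/10·π_1 + 1/5·π_2 + 1/10·π_3 + 1/5·π_4
  π_2 = 1/5·π_0 + 1/10·π_1 + 3/10·π_2 + 3/10·π_3 + 1/10·π_4
  π_3 = 3/10·π_0 + 1/10·π_1 + 3/10·π_2 + 1/5·π_3 + 1/5·π_4
  normalize: π_0 + π_1 + π_2 + π_3 + π_4 = 1
Solving the linear system gives exactly π = [475/2637, 58/293, 533/2637, 64/293, 59/293].

π = [0.1801, 0.1980, 0.2021, 0.2184, 0.2014]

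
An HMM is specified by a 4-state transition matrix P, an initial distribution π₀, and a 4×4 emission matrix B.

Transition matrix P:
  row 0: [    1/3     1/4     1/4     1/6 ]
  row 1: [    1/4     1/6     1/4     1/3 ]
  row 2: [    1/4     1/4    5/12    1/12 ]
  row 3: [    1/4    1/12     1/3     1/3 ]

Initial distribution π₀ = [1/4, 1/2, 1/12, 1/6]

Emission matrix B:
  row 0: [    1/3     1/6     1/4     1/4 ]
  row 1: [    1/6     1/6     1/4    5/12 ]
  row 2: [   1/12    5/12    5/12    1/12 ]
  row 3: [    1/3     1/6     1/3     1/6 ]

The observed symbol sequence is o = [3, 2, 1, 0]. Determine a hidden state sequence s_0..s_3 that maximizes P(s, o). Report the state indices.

t=0: δ = [6.250e-02, 2.083e-01, 6.944e-03, 2.778e-02]  (obs o_0=3)
t=1: δ = [1.302e-02, 8.681e-03, 2.170e-02, 2.315e-02]  ψ = [1, 1, 1, 1]  (obs o_1=2)
t=2: δ = [9.645e-04, 9.042e-04, 3.768e-03, 1.286e-03]  ψ = [3, 2, 2, 3]  (obs o_2=1)
t=3: δ = [3.140e-04, 1.570e-04, 1.308e-04, 1.429e-04]  ψ = [2, 2, 2, 3]  (obs o_3=0)
backtrack: best end state = 0; path = [1, 2, 2, 0]

path = [1, 2, 2, 0]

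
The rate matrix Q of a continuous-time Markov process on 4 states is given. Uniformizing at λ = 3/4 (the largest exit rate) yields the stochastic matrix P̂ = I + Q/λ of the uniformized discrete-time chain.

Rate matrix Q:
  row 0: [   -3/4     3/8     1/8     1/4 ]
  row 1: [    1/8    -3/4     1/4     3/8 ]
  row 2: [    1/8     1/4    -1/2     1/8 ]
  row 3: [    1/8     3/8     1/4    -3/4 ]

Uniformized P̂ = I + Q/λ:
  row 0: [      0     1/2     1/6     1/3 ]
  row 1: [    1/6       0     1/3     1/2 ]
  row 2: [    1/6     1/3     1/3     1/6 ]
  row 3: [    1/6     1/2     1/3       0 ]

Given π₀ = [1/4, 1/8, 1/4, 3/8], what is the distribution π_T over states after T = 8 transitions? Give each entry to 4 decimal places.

π = [0.1429, 0.2983, 0.3095, 0.2494]

t=0: π = [0.2500, 0.1250, 0.2500, 0.3750]
t=1: π = [0.1250, 0.3958, 0.2917, 0.1875]
t=2: π = [0.1458, 0.2535, 0.3125, 0.2882]
t=3: π = [0.1424, 0.3212, 0.3090, 0.2274]
t=4: π = [0.1429, 0.2879, 0.3096, 0.2595]
t=5: π = [0.1428, 0.3044, 0.3095, 0.2432]
t=6: π = [0.1429, 0.2962, 0.3095, 0.2514]
t=7: π = [0.1429, 0.3003, 0.3095, 0.2473]
t=8: π = [0.1429, 0.2983, 0.3095, 0.2494]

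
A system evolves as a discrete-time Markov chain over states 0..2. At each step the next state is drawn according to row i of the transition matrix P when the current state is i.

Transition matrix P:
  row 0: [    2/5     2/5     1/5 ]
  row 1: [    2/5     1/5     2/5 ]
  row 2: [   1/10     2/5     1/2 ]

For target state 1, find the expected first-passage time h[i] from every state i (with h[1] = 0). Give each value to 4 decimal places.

First-step conditioning: h[1] = 0; for i ≠ 1, h[i] = 1 + Σ_k P[i][k]·h[k].
  h[0] = 1 + 2/5·h[0] + 1/5·h[2]
  h[2] = 1 + 1/10·h[0] + 1/2·h[2]
Solving the 2×2 linear system over states ≠ 1 gives exactly h = [5/2, 0, 5/2] (h[1] = 0 is the target).

h = [2.5000, 0.0000, 2.5000]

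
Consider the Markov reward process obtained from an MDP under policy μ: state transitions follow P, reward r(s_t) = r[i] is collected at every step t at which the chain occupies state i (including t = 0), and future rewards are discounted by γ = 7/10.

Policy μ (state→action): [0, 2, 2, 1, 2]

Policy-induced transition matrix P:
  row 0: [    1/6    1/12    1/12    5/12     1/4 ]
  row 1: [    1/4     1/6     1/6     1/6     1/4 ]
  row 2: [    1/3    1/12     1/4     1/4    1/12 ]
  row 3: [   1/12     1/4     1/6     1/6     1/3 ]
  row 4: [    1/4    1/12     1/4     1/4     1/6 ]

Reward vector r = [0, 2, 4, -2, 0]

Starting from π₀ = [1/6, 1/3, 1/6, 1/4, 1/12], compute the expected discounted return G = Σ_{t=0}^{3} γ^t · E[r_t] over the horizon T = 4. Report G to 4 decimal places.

t=0: π = [0.1667, 0.3333, 0.1667, 0.2500, 0.0833], E[r] = 0.8333, γ^t·E[r] = 0.833333, running G = 0.833333
t=1: π = [0.2083, 0.1528, 0.1736, 0.2292, 0.2361], E[r] = 0.5417, γ^t·E[r] = 0.379167, running G = 1.212500
t=2: π = [0.2089, 0.1343, 0.1834, 0.2529, 0.2205], E[r] = 0.4965, γ^t·E[r] = 0.243299, running G = 1.455799
t=3: π = [0.2057, 0.1367, 0.1829, 0.2526, 0.2221], E[r] = 0.4999, γ^t·E[r] = 0.171467, running G = 1.627266

G = 1.6273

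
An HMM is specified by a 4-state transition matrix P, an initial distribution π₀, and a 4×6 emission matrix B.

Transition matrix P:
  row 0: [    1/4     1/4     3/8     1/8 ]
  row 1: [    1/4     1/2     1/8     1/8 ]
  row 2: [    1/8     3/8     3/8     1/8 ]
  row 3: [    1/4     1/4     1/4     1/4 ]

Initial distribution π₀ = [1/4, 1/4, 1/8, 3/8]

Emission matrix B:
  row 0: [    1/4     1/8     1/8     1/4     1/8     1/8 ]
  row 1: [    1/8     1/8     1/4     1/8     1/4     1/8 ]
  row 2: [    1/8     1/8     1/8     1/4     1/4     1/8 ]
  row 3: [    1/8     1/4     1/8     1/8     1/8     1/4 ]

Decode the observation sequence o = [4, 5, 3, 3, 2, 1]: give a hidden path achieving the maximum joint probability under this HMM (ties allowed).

t=0: δ = [3.125e-02, 6.250e-02, 3.125e-02, 4.688e-02]  (obs o_0=4)
t=1: δ = [1.953e-03, 3.906e-03, 1.465e-03, 2.930e-03]  ψ = [1, 1, 0, 3]  (obs o_1=5)
t=2: δ = [2.441e-04, 2.441e-04, 1.831e-04, 9.155e-05]  ψ = [1, 1, 0, 3]  (obs o_2=3)
t=3: δ = [1.526e-05, 1.526e-05, 2.289e-05, 3.815e-06]  ψ = [0, 1, 0, 0]  (obs o_3=3)
t=4: δ = [4.768e-07, 2.146e-06, 1.073e-06, 3.576e-07]  ψ = [0, 2, 2, 2]  (obs o_4=2)
t=5: δ = [6.706e-08, 1.341e-07, 5.029e-08, 6.706e-08]  ψ = [1, 1, 2, 1]  (obs o_5=1)
backtrack: best end state = 1; path = [1, 1, 0, 2, 1, 1]

path = [1, 1, 0, 2, 1, 1]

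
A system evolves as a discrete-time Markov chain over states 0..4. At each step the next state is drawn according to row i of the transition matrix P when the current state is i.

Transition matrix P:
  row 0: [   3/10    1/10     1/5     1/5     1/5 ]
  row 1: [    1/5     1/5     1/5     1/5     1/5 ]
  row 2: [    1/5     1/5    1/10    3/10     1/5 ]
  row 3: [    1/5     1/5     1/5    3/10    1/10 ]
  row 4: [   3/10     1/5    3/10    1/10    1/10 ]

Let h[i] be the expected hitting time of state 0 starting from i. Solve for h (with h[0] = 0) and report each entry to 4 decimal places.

First-step conditioning: h[0] = 0; for i ≠ 0, h[i] = 1 + Σ_k P[i][k]·h[k].
  h[1] = 1 + 1/5·h[1] + 1/5·h[2] + 1/5·h[3] + 1/5·h[4]
  h[2] = 1 + 1/5·h[1] + 1/10·h[2] + 3/10·h[3] + 1/5·h[4]
  h[3] = 1 + 1/5·h[1] + 1/5·h[2] + 3/10·h[3] + 1/10·h[4]
  h[4] = 1 + 1/5·h[1] + 3/10·h[2] + 1/10·h[3] + 1/10·h[4]
Solving the 4×4 linear system over states ≠ 0 gives exactly h = [0, 5395/1166, 2700/583, 2725/583, 2450/583] (h[0] = 0 is the target).

h = [0.0000, 4.6269, 4.6312, 4.6741, 4.2024]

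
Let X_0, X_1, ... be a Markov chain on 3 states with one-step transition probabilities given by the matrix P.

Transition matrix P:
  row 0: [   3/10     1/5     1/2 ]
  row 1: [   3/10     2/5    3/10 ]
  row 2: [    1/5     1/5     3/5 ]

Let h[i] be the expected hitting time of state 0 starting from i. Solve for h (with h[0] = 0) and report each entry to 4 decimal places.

h = [0.0000, 3.8889, 4.4444]

First-step conditioning: h[0] = 0; for i ≠ 0, h[i] = 1 + Σ_k P[i][k]·h[k].
  h[1] = 1 + 2/5·h[1] + 3/10·h[2]
  h[2] = 1 + 1/5·h[1] + 3/5·h[2]
Solving the 2×2 linear system over states ≠ 0 gives exactly h = [0, 35/9, 40/9] (h[0] = 0 is the target).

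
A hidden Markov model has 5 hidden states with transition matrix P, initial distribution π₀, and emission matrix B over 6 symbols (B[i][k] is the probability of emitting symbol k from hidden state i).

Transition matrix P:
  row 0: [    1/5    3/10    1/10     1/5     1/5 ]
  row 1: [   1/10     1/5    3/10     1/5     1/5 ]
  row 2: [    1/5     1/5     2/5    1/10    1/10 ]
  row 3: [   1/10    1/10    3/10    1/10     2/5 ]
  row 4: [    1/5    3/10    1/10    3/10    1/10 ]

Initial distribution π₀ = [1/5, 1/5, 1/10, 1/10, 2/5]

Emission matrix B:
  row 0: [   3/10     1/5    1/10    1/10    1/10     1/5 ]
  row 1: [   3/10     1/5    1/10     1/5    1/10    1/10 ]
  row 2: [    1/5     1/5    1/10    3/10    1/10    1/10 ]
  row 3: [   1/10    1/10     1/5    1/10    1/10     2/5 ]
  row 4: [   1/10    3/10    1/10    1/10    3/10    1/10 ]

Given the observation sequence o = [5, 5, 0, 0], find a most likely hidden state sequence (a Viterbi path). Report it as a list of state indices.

path = [4, 3, 2, 2]

t=0: δ = [4.000e-02, 2.000e-02, 1.000e-02, 4.000e-02, 4.000e-02]  (obs o_0=5)
t=1: δ = [1.600e-03, 1.200e-03, 1.200e-03, 4.800e-03, 1.600e-03]  ψ = [0, 0, 3, 4, 3]  (obs o_1=5)
t=2: δ = [1.440e-04, 1.440e-04, 2.880e-04, 4.800e-05, 1.920e-04]  ψ = [3, 0, 3, 3, 3]  (obs o_2=0)
t=3: δ = [1.728e-05, 1.728e-05, 2.304e-05, 5.760e-06, 2.880e-06]  ψ = [2, 2, 2, 4, 0]  (obs o_3=0)
backtrack: best end state = 2; path = [4, 3, 2, 2]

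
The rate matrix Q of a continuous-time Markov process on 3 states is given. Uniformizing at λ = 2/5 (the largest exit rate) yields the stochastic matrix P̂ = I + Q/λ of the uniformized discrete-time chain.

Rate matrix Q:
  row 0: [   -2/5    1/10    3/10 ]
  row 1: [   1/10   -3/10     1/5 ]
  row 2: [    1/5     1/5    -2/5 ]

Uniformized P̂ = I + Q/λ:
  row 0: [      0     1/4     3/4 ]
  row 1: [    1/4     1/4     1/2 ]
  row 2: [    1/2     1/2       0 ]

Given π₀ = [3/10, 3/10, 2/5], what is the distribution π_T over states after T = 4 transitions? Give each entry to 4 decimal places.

π = [0.2754, 0.3445, 0.3801]

t=0: π = [0.3000, 0.3000, 0.4000]
t=1: π = [0.2750, 0.3500, 0.3750]
t=2: π = [0.2750, 0.3438, 0.3813]
t=3: π = [0.2766, 0.3453, 0.3781]
t=4: π = [0.2754, 0.3445, 0.3801]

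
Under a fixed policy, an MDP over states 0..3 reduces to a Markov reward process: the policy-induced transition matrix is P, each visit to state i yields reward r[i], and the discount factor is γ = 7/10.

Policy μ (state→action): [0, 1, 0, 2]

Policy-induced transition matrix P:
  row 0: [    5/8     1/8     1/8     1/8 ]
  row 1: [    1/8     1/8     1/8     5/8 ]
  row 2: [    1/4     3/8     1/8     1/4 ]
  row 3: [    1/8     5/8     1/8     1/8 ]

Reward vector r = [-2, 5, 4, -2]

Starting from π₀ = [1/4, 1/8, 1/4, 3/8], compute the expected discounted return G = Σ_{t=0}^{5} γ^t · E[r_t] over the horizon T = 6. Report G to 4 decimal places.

t=0: π = [0.2500, 0.1250, 0.2500, 0.3750], E[r] = 0.3750, γ^t·E[r] = 0.375000, running G = 0.375000
t=1: π = [0.2813, 0.3750, 0.1250, 0.2188], E[r] = 1.3750, γ^t·E[r] = 0.962500, running G = 1.337500
t=2: π = [0.2813, 0.2656, 0.1250, 0.3281], E[r] = 0.6094, γ^t·E[r] = 0.298594, running G = 1.636094
t=3: π = [0.2813, 0.3203, 0.1250, 0.2734], E[r] = 0.9922, γ^t·E[r] = 0.340320, running G = 1.976414
t=4: π = [0.2813, 0.2930, 0.1250, 0.3008], E[r] = 0.8008, γ^t·E[r] = 0.192268, running G = 2.168682
t=5: π = [0.2813, 0.3066, 0.1250, 0.2871], E[r] = 0.8965, γ^t·E[r] = 0.150672, running G = 2.319354

G = 2.3194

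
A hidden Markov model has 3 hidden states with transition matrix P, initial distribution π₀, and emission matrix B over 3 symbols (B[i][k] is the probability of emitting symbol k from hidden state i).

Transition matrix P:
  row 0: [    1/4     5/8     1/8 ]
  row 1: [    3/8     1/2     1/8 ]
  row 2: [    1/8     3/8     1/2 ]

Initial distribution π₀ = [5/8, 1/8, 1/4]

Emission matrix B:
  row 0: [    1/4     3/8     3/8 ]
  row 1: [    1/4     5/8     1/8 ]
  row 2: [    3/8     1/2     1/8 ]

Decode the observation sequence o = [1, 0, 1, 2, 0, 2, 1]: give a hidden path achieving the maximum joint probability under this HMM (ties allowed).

path = [0, 1, 1, 0, 1, 0, 1]

t=0: δ = [2.344e-01, 7.812e-02, 1.250e-01]  (obs o_0=1)
t=1: δ = [1.465e-02, 3.662e-02, 2.344e-02]  ψ = [0, 0, 2]  (obs o_1=0)
t=2: δ = [5.150e-03, 1.144e-02, 5.859e-03]  ψ = [1, 1, 2]  (obs o_2=1)
t=3: δ = [1.609e-03, 7.153e-04, 3.662e-04]  ψ = [1, 1, 2]  (obs o_3=2)
t=4: δ = [1.006e-04, 2.515e-04, 7.544e-05]  ψ = [0, 0, 0]  (obs o_4=0)
t=5: δ = [3.536e-05, 1.572e-05, 4.715e-06]  ψ = [1, 1, 2]  (obs o_5=2)
t=6: δ = [3.315e-06, 1.381e-05, 2.210e-06]  ψ = [0, 0, 0]  (obs o_6=1)
backtrack: best end state = 1; path = [0, 1, 1, 0, 1, 0, 1]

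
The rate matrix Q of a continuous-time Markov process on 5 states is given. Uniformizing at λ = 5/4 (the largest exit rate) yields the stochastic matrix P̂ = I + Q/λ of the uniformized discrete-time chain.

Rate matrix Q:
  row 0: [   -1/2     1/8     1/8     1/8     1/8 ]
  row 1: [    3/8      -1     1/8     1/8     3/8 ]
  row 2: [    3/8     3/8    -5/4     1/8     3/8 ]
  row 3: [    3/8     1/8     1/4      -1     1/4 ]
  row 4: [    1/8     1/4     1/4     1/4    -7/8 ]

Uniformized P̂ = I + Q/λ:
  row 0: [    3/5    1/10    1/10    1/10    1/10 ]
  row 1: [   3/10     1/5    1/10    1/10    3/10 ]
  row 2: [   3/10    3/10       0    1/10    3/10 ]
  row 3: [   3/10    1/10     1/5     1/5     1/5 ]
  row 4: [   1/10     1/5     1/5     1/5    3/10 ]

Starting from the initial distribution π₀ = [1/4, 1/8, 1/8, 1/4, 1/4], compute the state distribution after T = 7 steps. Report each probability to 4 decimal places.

π = [0.3676, 0.1620, 0.1225, 0.1348, 0.2130]

t=0: π = [0.2500, 0.1250, 0.1250, 0.2500, 0.2500]
t=1: π = [0.3250, 0.1625, 0.1375, 0.1500, 0.2250]
t=2: π = [0.3525, 0.1663, 0.1238, 0.1375, 0.2200]
t=3: π = [0.3618, 0.1634, 0.1234, 0.1358, 0.2158]
t=4: π = [0.3654, 0.1626, 0.1228, 0.1352, 0.2141]
t=5: π = [0.3668, 0.1622, 0.1226, 0.1349, 0.2134]
t=6: π = [0.3674, 0.1621, 0.1226, 0.1348, 0.2131]
t=7: π = [0.3676, 0.1620, 0.1225, 0.1348, 0.2130]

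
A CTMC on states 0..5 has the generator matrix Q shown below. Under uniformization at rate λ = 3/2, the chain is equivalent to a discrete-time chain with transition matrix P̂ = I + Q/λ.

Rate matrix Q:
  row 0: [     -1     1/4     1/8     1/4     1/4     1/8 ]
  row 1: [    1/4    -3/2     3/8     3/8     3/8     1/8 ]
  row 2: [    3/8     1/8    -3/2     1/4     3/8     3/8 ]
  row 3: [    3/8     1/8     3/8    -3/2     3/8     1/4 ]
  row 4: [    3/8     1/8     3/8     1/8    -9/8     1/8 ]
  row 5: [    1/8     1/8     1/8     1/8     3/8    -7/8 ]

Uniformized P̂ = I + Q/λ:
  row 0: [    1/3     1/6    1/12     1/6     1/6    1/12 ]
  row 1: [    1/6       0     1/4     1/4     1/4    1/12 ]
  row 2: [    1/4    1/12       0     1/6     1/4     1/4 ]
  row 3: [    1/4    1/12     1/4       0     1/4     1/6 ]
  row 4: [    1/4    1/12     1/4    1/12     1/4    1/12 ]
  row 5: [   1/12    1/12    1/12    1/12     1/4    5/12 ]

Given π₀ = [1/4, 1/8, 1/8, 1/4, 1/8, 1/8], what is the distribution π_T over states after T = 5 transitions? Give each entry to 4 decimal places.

π = [0.2321, 0.0948, 0.1456, 0.1206, 0.2306, 0.1764]

t=0: π = [0.2500, 0.1250, 0.1250, 0.2500, 0.1250, 0.1250]
t=1: π = [0.2396, 0.0938, 0.1563, 0.1146, 0.2292, 0.1667]
t=2: π = [0.2344, 0.0955, 0.1432, 0.1224, 0.2300, 0.1745]
t=3: π = [0.2325, 0.0949, 0.1461, 0.1205, 0.2305, 0.1756]
t=4: π = [0.2322, 0.0948, 0.1455, 0.1207, 0.2306, 0.1762]
t=5: π = [0.2321, 0.0948, 0.1456, 0.1206, 0.2306, 0.1764]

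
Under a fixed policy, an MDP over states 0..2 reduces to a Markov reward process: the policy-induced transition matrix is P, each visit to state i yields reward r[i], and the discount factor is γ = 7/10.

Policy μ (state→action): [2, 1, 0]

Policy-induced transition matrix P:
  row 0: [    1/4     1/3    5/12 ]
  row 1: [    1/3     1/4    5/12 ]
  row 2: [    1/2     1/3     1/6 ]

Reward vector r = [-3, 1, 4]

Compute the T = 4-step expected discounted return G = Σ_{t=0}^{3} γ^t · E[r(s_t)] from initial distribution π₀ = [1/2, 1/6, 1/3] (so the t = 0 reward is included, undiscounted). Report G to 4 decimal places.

t=0: π = [0.5000, 0.1667, 0.3333], E[r] = 0.0000, γ^t·E[r] = 0.000000, running G = 0.000000
t=1: π = [0.3472, 0.3194, 0.3333], E[r] = 0.6111, γ^t·E[r] = 0.427778, running G = 0.427778
t=2: π = [0.3600, 0.3067, 0.3333], E[r] = 0.5602, γ^t·E[r] = 0.274491, running G = 0.702269
t=3: π = [0.3589, 0.3078, 0.3333], E[r] = 0.5644, γ^t·E[r] = 0.193599, running G = 0.895868

G = 0.8959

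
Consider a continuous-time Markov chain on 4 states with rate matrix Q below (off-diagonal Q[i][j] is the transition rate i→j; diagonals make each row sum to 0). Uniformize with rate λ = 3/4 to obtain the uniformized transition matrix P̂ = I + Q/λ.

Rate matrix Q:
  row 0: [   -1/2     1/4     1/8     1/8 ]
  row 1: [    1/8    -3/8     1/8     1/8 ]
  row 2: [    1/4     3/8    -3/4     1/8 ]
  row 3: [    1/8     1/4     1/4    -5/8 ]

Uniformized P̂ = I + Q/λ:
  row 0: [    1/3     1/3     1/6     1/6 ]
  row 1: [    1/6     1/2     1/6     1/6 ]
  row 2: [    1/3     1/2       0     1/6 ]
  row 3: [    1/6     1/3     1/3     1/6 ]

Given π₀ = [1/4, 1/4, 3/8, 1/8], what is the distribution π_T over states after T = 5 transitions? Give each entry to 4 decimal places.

t=0: π = [0.2500, 0.2500, 0.3750, 0.1250]
t=1: π = [0.2708, 0.4375, 0.1250, 0.1667]
t=2: π = [0.2326, 0.4271, 0.1736, 0.1667]
t=3: π = [0.2344, 0.4334, 0.1655, 0.1667]
t=4: π = [0.2333, 0.4332, 0.1669, 0.1667]
t=5: π = [0.2334, 0.4333, 0.1666, 0.1667]

π = [0.2334, 0.4333, 0.1666, 0.1667]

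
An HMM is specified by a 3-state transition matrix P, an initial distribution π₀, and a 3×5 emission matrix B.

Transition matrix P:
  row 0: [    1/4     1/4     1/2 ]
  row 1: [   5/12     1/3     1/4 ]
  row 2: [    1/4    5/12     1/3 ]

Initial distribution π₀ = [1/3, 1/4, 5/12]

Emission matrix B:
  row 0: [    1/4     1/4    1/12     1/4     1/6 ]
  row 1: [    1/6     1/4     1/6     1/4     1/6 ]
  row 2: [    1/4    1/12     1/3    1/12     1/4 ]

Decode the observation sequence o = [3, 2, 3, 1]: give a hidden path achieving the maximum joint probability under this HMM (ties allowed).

path = [0, 2, 1, 0]

t=0: δ = [8.333e-02, 6.250e-02, 3.472e-02]  (obs o_0=3)
t=1: δ = [2.170e-03, 3.472e-03, 1.389e-02]  ψ = [1, 0, 0]  (obs o_1=2)
t=2: δ = [8.681e-04, 1.447e-03, 3.858e-04]  ψ = [2, 2, 2]  (obs o_2=3)
t=3: δ = [1.507e-04, 1.206e-04, 3.617e-05]  ψ = [1, 1, 0]  (obs o_3=1)
backtrack: best end state = 0; path = [0, 2, 1, 0]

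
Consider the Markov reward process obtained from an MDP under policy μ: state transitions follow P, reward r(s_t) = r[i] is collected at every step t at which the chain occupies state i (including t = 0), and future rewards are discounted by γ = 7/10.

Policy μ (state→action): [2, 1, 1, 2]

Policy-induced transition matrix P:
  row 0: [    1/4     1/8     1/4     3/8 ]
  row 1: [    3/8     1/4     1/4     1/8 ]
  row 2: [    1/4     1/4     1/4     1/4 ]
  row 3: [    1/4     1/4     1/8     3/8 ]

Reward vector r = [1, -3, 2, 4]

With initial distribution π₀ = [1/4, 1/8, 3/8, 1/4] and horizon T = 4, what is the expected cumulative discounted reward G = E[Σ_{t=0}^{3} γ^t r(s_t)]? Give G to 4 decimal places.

t=0: π = [0.2500, 0.1250, 0.3750, 0.2500], E[r] = 1.6250, γ^t·E[r] = 1.625000, running G = 1.625000
t=1: π = [0.2656, 0.2188, 0.2188, 0.2969], E[r] = 1.2344, γ^t·E[r] = 0.864063, running G = 2.489063
t=2: π = [0.2773, 0.2168, 0.2129, 0.2930], E[r] = 1.2246, γ^t·E[r] = 0.600059, running G = 3.089121
t=3: π = [0.2771, 0.2153, 0.2134, 0.2942], E[r] = 1.2346, γ^t·E[r] = 0.423474, running G = 3.512595

G = 3.5126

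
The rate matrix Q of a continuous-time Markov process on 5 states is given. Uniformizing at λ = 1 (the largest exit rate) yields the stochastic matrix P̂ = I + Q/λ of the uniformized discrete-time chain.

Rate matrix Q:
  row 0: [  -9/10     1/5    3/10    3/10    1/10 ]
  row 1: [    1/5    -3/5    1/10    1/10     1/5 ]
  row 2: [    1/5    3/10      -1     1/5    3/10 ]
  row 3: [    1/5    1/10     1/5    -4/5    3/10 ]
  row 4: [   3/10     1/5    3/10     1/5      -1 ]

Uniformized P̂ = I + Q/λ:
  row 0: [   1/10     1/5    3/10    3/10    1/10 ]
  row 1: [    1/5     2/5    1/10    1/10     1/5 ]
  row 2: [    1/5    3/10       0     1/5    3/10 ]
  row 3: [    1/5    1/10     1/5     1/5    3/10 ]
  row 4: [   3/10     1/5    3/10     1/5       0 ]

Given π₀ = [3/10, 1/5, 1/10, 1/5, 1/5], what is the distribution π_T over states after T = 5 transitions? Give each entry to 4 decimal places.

t=0: π = [0.3000, 0.2000, 0.1000, 0.2000, 0.2000]
t=1: π = [0.1900, 0.2300, 0.2100, 0.2100, 0.1600]
t=2: π = [0.1970, 0.2460, 0.1700, 0.1960, 0.1910]
t=3: π = [0.1994, 0.2466, 0.1802, 0.1951, 0.1787]
t=4: π = [0.1979, 0.2478, 0.1771, 0.1953, 0.1819]
t=5: π = [0.1984, 0.2477, 0.1778, 0.1950, 0.1811]

π = [0.1984, 0.2477, 0.1778, 0.1950, 0.1811]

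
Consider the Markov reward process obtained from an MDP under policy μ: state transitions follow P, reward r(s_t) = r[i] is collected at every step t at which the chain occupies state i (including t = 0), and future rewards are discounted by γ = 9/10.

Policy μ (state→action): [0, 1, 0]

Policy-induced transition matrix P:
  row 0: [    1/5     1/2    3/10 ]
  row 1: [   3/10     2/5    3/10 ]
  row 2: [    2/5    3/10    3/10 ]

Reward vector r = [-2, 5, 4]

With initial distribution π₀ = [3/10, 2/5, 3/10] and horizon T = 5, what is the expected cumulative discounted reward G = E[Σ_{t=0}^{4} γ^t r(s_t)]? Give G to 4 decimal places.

G = 10.6473

t=0: π = [0.3000, 0.4000, 0.3000], E[r] = 2.6000, γ^t·E[r] = 2.600000, running G = 2.600000
t=1: π = [0.3000, 0.4000, 0.3000], E[r] = 2.6000, γ^t·E[r] = 2.340000, running G = 4.940000
t=2: π = [0.3000, 0.4000, 0.3000], E[r] = 2.6000, γ^t·E[r] = 2.106000, running G = 7.046000
t=3: π = [0.3000, 0.4000, 0.3000], E[r] = 2.6000, γ^t·E[r] = 1.895400, running G = 8.941400
t=4: π = [0.3000, 0.4000, 0.3000], E[r] = 2.6000, γ^t·E[r] = 1.705860, running G = 10.647260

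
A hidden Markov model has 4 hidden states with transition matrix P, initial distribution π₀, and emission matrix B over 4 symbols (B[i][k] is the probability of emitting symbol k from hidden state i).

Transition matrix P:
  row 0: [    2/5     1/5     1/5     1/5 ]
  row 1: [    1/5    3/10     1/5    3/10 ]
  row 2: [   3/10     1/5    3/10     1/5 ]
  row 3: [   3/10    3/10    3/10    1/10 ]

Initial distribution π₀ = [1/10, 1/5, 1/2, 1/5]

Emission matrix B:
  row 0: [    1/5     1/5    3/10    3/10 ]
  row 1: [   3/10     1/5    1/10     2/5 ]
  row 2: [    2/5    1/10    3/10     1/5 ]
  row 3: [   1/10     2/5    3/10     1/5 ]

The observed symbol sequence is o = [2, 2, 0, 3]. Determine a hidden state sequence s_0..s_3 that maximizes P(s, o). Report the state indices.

t=0: δ = [3.000e-02, 2.000e-02, 1.500e-01, 6.000e-02]  (obs o_0=2)
t=1: δ = [1.350e-02, 3.000e-03, 1.350e-02, 9.000e-03]  ψ = [2, 2, 2, 2]  (obs o_1=2)
t=2: δ = [1.080e-03, 8.100e-04, 1.620e-03, 2.700e-04]  ψ = [0, 0, 2, 0]  (obs o_2=0)
t=3: δ = [1.458e-04, 1.296e-04, 9.720e-05, 6.480e-05]  ψ = [2, 2, 2, 2]  (obs o_3=3)
backtrack: best end state = 0; path = [2, 2, 2, 0]

path = [2, 2, 2, 0]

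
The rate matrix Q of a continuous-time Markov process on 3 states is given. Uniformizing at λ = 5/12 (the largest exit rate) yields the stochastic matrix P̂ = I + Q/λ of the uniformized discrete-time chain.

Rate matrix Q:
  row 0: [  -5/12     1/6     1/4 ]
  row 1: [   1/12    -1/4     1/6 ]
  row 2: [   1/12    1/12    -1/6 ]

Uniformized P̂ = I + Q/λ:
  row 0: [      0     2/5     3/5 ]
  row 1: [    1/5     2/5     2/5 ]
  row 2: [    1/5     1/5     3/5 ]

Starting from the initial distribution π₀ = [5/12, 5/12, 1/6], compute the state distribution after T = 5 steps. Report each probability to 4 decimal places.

t=0: π = [0.4167, 0.4167, 0.1667]
t=1: π = [0.1167, 0.3667, 0.5167]
t=2: π = [0.1767, 0.2967, 0.5267]
t=3: π = [0.1647, 0.2947, 0.5407]
t=4: π = [0.1671, 0.2919, 0.5411]
t=5: π = [0.1666, 0.2918, 0.5416]

π = [0.1666, 0.2918, 0.5416]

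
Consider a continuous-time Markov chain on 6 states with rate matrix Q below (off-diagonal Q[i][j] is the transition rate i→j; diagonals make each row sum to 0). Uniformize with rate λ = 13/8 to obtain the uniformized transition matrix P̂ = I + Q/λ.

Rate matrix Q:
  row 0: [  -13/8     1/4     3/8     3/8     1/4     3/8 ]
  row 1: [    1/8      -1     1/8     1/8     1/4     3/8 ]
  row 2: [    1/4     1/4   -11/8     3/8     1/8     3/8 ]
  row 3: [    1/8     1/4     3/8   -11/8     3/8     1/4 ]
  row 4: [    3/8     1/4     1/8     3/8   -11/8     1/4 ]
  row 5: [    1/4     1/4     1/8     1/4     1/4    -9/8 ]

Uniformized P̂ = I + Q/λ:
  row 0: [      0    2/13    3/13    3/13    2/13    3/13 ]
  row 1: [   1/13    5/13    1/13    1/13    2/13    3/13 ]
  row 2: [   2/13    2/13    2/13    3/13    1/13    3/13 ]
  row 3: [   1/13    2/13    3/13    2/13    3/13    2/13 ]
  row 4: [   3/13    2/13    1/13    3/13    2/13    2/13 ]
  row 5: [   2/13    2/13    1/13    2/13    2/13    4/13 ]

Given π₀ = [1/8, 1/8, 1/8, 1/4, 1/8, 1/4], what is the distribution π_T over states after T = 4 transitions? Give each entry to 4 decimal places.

π = [0.1192, 0.1998, 0.1316, 0.1699, 0.1568, 0.2227]

t=0: π = [0.1250, 0.1250, 0.1250, 0.2500, 0.1250, 0.2500]
t=1: π = [0.1154, 0.1827, 0.1442, 0.1731, 0.1635, 0.2212]
t=2: π = [0.1213, 0.1960, 0.1324, 0.1723, 0.1561, 0.2219]
t=3: π = [0.1189, 0.1991, 0.1323, 0.1703, 0.1569, 0.2226]
t=4: π = [0.1192, 0.1998, 0.1316, 0.1699, 0.1568, 0.2227]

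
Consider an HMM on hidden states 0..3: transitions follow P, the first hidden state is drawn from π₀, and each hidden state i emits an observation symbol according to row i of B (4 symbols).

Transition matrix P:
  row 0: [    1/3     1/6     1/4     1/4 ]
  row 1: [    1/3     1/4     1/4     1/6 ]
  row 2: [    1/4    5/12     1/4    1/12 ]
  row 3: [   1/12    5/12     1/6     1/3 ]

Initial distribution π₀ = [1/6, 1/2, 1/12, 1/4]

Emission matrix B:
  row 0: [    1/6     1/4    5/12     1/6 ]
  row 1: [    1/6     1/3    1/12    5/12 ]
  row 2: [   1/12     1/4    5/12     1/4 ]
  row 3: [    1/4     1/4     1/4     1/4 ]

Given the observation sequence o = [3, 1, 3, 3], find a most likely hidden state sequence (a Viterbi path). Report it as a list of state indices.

t=0: δ = [2.778e-02, 2.083e-01, 2.083e-02, 6.250e-02]  (obs o_0=3)
t=1: δ = [1.736e-02, 1.736e-02, 1.302e-02, 8.681e-03]  ψ = [1, 1, 1, 1]  (obs o_1=1)
t=2: δ = [9.645e-04, 2.261e-03, 1.085e-03, 1.085e-03]  ψ = [0, 2, 0, 0]  (obs o_2=3)
t=3: δ = [1.256e-04, 2.355e-04, 1.413e-04, 9.419e-05]  ψ = [1, 1, 1, 1]  (obs o_3=3)
backtrack: best end state = 1; path = [1, 2, 1, 1]

path = [1, 2, 1, 1]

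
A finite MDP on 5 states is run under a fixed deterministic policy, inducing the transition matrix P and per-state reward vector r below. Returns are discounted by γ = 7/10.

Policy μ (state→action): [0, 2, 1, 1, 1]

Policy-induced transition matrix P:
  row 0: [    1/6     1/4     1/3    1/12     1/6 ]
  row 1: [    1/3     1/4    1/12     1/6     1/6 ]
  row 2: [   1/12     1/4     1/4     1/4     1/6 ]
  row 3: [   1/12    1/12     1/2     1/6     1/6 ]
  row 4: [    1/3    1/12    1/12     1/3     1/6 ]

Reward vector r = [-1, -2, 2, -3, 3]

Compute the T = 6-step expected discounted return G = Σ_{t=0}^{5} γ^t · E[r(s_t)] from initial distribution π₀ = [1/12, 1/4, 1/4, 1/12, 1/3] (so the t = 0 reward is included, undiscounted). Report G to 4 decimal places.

G = 0.1969

t=0: π = [0.0833, 0.2500, 0.2500, 0.0833, 0.3333], E[r] = 0.6667, γ^t·E[r] = 0.666667, running G = 0.666667
t=1: π = [0.2361, 0.1806, 0.1806, 0.2361, 0.1667], E[r] = -0.4444, γ^t·E[r] = -0.311111, running G = 0.355556
t=2: π = [0.1898, 0.1829, 0.2708, 0.1898, 0.1667], E[r] = -0.0833, γ^t·E[r] = -0.040833, running G = 0.314722
t=3: π = [0.1865, 0.1906, 0.2550, 0.2012, 0.1667], E[r] = -0.1613, γ^t·E[r] = -0.055314, running G = 0.259408
t=4: π = [0.1882, 0.1887, 0.2563, 0.2002, 0.1667], E[r] = -0.1534, γ^t·E[r] = -0.036836, running G = 0.222572
t=5: π = [0.1879, 0.1889, 0.2565, 0.2001, 0.1667], E[r] = -0.1530, γ^t·E[r] = -0.025707, running G = 0.196865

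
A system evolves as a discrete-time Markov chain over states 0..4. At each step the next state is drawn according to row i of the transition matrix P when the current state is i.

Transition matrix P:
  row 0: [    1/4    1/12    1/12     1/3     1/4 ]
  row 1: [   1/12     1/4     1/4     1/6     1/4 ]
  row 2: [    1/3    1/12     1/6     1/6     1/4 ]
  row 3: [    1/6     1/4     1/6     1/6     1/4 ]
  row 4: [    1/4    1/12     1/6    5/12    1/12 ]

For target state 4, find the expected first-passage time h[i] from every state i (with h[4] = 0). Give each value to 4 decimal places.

h = [4.0000, 4.0000, 4.0000, 4.0000, 0.0000]

First-step conditioning: h[4] = 0; for i ≠ 4, h[i] = 1 + Σ_k P[i][k]·h[k].
  h[0] = 1 + 1/4·h[0] + 1/12·h[1] + 1/12·h[2] + 1/3·h[3]
  h[1] = 1 + 1/12·h[0] + 1/4·h[1] + 1/4·h[2] + 1/6·h[3]
  h[2] = 1 + 1/3·h[0] + 1/12·h[1] + 1/6·h[2] + 1/6·h[3]
  h[3] = 1 + 1/6·h[0] + 1/4·h[1] + 1/6·h[2] + 1/6·h[3]
Solving the 4×4 linear system over states ≠ 4 gives exactly h = [4, 4, 4, 4, 0] (h[4] = 0 is the target).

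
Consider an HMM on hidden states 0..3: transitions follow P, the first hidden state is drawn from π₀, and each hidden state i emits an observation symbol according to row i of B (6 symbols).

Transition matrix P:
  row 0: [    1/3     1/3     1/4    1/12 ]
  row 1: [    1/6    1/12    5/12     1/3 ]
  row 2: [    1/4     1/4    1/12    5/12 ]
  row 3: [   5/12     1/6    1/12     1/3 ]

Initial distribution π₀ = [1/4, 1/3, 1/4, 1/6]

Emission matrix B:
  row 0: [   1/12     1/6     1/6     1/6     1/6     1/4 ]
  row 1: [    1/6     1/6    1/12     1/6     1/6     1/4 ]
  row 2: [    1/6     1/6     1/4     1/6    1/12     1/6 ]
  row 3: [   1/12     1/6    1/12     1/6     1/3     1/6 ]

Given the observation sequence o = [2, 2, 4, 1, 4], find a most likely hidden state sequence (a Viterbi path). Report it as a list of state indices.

t=0: δ = [4.167e-02, 2.778e-02, 6.250e-02, 1.389e-02]  (obs o_0=2)
t=1: δ = [2.604e-03, 1.302e-03, 2.894e-03, 2.170e-03]  ψ = [2, 2, 1, 2]  (obs o_1=2)
t=2: δ = [1.507e-04, 1.447e-04, 5.425e-05, 4.019e-04]  ψ = [3, 0, 0, 2]  (obs o_2=4)
t=3: δ = [2.791e-05, 1.116e-05, 1.005e-05, 2.233e-05]  ψ = [3, 3, 1, 3]  (obs o_3=1)
t=4: δ = [1.550e-06, 1.550e-06, 5.814e-07, 2.481e-06]  ψ = [0, 0, 0, 3]  (obs o_4=4)
backtrack: best end state = 3; path = [1, 2, 3, 3, 3]

path = [1, 2, 3, 3, 3]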